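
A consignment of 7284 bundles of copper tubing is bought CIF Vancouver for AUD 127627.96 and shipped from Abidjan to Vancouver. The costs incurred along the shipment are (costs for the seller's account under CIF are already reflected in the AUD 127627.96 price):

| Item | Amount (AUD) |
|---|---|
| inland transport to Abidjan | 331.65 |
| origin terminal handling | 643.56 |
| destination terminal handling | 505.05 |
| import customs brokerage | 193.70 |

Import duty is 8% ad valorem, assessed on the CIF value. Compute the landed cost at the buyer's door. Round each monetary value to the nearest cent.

Total landed cost: AUD 138536.95

CIF: the seller pays costs through ocean freight and marine insurance to the destination port.
Already in the invoice (seller's account under CIF): inland to port, origin terminal — exclude.
The CIF price already equals the CIF value: 127627.96
Import duty = 127627.96 × 8% = 10210.24
Buyer bears: destination terminal 505.05 + brokerage 193.70 + duty 10210.24 = 10908.99
Landed cost = invoice 127627.96 + 10908.99 = 138536.95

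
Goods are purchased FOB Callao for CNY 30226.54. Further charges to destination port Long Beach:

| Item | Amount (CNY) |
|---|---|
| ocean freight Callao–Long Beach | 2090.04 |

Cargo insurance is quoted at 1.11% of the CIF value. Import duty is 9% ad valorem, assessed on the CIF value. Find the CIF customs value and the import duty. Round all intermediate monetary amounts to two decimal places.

CIF value: CNY 32679.32; import duty: CNY 2941.14

Let C be the CIF value. C = FOB price + freight + 1.11% × C
C − 1.11% × C = 30226.54 + 2090.04
0.9889 × C = 32316.58
C = 32316.58 / 0.9889 = 32679.32
Insurance premium = 1.11% × 32679.32 = 362.74
Import duty = 32679.32 × 9% = 2941.14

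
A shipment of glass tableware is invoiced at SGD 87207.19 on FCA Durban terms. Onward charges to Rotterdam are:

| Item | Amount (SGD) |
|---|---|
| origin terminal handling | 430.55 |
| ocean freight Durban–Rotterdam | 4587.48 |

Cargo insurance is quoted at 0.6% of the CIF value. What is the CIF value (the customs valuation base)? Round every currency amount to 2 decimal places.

CIF value: SGD 92781.91

Let C be the CIF value. C = FCA price + pre-shipment costs + freight + 0.6% × C
C − 0.6% × C = 87207.19 + 430.55 + 4587.48
0.994 × C = 92225.22
C = 92225.22 / 0.994 = 92781.91
Insurance premium = 0.6% × 92781.91 = 556.69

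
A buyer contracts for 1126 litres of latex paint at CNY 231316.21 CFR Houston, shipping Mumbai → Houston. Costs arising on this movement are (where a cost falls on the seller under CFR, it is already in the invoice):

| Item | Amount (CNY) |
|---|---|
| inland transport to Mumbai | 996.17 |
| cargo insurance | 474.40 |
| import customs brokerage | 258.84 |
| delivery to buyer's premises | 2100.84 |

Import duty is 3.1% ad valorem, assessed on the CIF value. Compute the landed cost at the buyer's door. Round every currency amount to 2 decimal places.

Total landed cost: CNY 241335.80

CFR: the seller pays costs through ocean freight to the destination port, but not insurance.
Already in the invoice (seller's account under CFR): inland to port — exclude.
CIF value = CFR price + insurance = 231316.21 + 474.40 = 231790.61
Import duty = 231790.61 × 3.1% = 7185.51
Buyer bears: insurance 474.40 + brokerage 258.84 + delivery 2100.84 + duty 7185.51 = 10019.59
Landed cost = invoice 231316.21 + 10019.59 = 241335.80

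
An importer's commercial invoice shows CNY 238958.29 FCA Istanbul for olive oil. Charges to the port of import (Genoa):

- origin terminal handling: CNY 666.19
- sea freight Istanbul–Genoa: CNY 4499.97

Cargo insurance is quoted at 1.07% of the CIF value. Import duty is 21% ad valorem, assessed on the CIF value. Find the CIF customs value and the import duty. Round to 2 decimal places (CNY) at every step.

CIF value: CNY 246764.83; import duty: CNY 51820.61

Let C be the CIF value. C = FCA price + pre-shipment costs + freight + 1.07% × C
C − 1.07% × C = 238958.29 + 666.19 + 4499.97
0.9893 × C = 244124.45
C = 244124.45 / 0.9893 = 246764.83
Insurance premium = 1.07% × 246764.83 = 2640.38
Import duty = 246764.83 × 21% = 51820.61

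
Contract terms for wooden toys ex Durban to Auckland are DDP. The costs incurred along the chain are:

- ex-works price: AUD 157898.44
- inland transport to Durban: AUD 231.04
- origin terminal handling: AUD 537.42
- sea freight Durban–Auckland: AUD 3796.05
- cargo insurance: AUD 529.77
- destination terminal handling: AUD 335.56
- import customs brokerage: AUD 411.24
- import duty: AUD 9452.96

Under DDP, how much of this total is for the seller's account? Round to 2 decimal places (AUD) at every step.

Seller's account: AUD 173192.48

DDP: the seller bears all costs including import duty.
Seller's account: goods 157898.44 + inland to port 231.04 + origin terminal 537.42 + freight 3796.05 + insurance 529.77 + destination terminal 335.56 + brokerage 411.24 + duty 9452.96 = 173192.48
Buyer's account: 0.00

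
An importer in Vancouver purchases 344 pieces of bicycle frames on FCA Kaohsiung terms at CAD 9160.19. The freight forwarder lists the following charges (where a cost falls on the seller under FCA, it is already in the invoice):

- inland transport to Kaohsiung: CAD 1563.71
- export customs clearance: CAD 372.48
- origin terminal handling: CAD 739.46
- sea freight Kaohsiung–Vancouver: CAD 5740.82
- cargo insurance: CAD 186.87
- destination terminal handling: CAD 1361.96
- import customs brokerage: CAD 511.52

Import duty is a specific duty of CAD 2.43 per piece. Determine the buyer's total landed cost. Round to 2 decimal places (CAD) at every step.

FCA: the seller delivers export-cleared goods to the carrier; the buyer bears costs from that point.
Already in the invoice (seller's account under FCA): inland to port, export clearance — exclude.
CIF value = FCA price + origin terminal + freight + insurance = 9160.19 + 739.46 + 5740.82 + 186.87 = 15827.34
Import duty = 344 × 2.43 = 835.92
Buyer bears: origin terminal 739.46 + freight 5740.82 + insurance 186.87 + destination terminal 1361.96 + brokerage 511.52 + duty 835.92 = 9376.55
Landed cost = invoice 9160.19 + 9376.55 = 18536.74

Total landed cost: CAD 18536.74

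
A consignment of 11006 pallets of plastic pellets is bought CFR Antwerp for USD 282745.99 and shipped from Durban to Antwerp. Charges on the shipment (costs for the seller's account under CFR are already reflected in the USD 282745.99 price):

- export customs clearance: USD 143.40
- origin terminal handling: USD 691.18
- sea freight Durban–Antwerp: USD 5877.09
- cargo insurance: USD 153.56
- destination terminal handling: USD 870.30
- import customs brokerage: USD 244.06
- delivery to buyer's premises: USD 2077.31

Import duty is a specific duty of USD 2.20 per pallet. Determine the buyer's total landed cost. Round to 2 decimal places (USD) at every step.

Total landed cost: USD 310304.42

CFR: the seller pays costs through ocean freight to the destination port, but not insurance.
Already in the invoice (seller's account under CFR): export clearance, origin terminal, freight — exclude.
CIF value = CFR price + insurance = 282745.99 + 153.56 = 282899.55
Import duty = 11006 × 2.20 = 24213.20
Buyer bears: insurance 153.56 + destination terminal 870.30 + brokerage 244.06 + delivery 2077.31 + duty 24213.20 = 27558.43
Landed cost = invoice 282745.99 + 27558.43 = 310304.42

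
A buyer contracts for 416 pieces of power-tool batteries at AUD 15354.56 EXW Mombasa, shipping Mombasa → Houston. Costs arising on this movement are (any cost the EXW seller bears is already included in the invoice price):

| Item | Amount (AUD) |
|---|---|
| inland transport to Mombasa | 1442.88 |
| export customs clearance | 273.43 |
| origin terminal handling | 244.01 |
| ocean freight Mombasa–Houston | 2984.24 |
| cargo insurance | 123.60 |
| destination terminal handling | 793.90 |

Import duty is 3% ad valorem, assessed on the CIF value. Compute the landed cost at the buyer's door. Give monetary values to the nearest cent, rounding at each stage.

Total landed cost: AUD 21829.30

EXW: the seller makes goods available at their premises; the buyer bears all onward costs.
CIF value = EXW price + inland to port + export clearance + origin terminal + freight + insurance = 15354.56 + 1442.88 + 273.43 + 244.01 + 2984.24 + 123.60 = 20422.72
Import duty = 20422.72 × 3% = 612.68
Buyer bears: inland to port 1442.88 + export clearance 273.43 + origin terminal 244.01 + freight 2984.24 + insurance 123.60 + destination terminal 793.90 + duty 612.68 = 6474.74
Landed cost = invoice 15354.56 + 6474.74 = 21829.30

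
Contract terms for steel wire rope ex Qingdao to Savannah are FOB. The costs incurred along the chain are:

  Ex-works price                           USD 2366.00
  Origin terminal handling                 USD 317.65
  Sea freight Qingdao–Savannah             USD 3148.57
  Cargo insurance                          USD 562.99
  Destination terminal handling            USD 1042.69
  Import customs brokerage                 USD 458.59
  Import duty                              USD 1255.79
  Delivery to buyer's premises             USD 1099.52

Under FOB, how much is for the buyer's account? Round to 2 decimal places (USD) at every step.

Buyer's account: USD 7568.15

FOB: the seller bears costs until goods are on board at the origin port; the buyer bears freight, insurance and all costs thereafter.
Seller's account: goods 2366.00 + origin terminal 317.65 = 2683.65
Buyer's account: freight 3148.57 + insurance 562.99 + destination terminal 1042.69 + brokerage 458.59 + duty 1255.79 + delivery 1099.52 = 7568.15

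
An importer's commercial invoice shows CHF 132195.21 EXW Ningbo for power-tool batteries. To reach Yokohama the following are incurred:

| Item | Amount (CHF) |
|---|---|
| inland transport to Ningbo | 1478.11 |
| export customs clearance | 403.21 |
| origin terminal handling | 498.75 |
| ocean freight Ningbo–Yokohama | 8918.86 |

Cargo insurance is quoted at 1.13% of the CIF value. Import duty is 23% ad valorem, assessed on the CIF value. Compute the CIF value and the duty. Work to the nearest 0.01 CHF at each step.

Let C be the CIF value. C = EXW price + pre-shipment costs + freight + 1.13% × C
C − 1.13% × C = 132195.21 + 1478.11 + 403.21 + 498.75 + 8918.86
0.9887 × C = 143494.14
C = 143494.14 / 0.9887 = 145134.16
Insurance premium = 1.13% × 145134.16 = 1640.02
Import duty = 145134.16 × 23% = 33380.86

CIF value: CHF 145134.16; import duty: CHF 33380.86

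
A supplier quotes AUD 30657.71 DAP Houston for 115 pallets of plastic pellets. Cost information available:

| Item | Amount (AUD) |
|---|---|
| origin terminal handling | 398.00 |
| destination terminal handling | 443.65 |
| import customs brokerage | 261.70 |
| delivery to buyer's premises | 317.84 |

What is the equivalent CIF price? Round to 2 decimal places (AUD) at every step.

Not relevant to the conversion: origin terminal — on the seller under both DAP and CIF; already in the DAP price and stays in the CIF price. brokerage — on the buyer under both terms; not part of either seller's price.
From DAP to CIF, the seller no longer bears: destination terminal, delivery.
CIF price = 30657.71 − 443.65 − 317.84 = 29896.22

CIF price: AUD 29896.22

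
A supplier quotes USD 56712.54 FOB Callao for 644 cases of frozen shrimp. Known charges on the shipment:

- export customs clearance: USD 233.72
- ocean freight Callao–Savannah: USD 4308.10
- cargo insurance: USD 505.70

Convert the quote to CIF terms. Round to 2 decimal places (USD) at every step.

CIF price: USD 61526.34

Not relevant to the conversion: export clearance — on the seller under both FOB and CIF; already in the FOB price and stays in the CIF price.
From FOB to CIF, the seller additionally bears: freight, insurance.
CIF price = 56712.54 + 4308.10 + 505.70 = 61526.34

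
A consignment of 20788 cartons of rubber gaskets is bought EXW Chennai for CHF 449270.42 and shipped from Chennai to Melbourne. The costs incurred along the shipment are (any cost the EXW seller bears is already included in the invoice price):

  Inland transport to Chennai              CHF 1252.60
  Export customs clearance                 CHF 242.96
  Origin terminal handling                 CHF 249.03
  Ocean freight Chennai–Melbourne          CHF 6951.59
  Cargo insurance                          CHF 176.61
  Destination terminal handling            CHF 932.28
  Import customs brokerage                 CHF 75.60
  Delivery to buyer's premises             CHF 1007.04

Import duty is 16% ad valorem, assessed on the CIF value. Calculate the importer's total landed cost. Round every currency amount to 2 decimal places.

EXW: the seller makes goods available at their premises; the buyer bears all onward costs.
CIF value = EXW price + inland to port + export clearance + origin terminal + freight + insurance = 449270.42 + 1252.60 + 242.96 + 249.03 + 6951.59 + 176.61 = 458143.21
Import duty = 458143.21 × 16% = 73302.91
Buyer bears: inland to port 1252.60 + export clearance 242.96 + origin terminal 249.03 + freight 6951.59 + insurance 176.61 + destination terminal 932.28 + brokerage 75.60 + delivery 1007.04 + duty 73302.91 = 84190.62
Landed cost = invoice 449270.42 + 84190.62 = 533461.04

Total landed cost: CHF 533461.04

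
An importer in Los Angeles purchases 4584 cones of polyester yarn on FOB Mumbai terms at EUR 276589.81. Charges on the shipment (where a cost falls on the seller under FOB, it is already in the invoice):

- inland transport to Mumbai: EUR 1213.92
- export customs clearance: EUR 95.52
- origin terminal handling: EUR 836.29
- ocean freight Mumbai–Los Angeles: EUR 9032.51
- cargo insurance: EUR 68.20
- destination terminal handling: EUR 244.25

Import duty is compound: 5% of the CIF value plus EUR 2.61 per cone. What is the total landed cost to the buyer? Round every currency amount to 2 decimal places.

Total landed cost: EUR 312183.54

FOB: the seller bears costs until goods are on board at the origin port; the buyer bears freight, insurance and all costs thereafter.
Already in the invoice (seller's account under FOB): inland to port, export clearance, origin terminal — exclude.
CIF value = FOB price + freight + insurance = 276589.81 + 9032.51 + 68.20 = 285690.52
Ad valorem component: 285690.52 × 5% = 14284.53
Specific component: 4584 × 2.61 = 11964.24
Import duty = 14284.53 + 11964.24 = 26248.77
Buyer bears: freight 9032.51 + insurance 68.20 + destination terminal 244.25 + duty 26248.77 = 35593.73
Landed cost = invoice 276589.81 + 35593.73 = 312183.54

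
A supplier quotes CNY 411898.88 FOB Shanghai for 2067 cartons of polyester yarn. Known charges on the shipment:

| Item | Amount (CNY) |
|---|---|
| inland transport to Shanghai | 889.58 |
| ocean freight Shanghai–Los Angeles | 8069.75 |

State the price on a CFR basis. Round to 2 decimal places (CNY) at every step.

Not relevant to the conversion: inland to port — on the seller under both FOB and CFR; already in the FOB price and stays in the CFR price.
From FOB to CFR, the seller additionally bears: freight.
CFR price = 411898.88 + 8069.75 = 419968.63

CFR price: CNY 419968.63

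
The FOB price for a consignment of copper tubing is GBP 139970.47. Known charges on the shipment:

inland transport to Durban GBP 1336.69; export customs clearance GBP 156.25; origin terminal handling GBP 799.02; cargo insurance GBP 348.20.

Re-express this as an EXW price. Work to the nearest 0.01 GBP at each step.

EXW price: GBP 137678.51

Not relevant to the conversion: insurance — on the buyer under both terms; not part of either seller's price.
From FOB to EXW, the seller no longer bears: inland to port, export clearance, origin terminal.
EXW price = 139970.47 − 1336.69 − 156.25 − 799.02 = 137678.51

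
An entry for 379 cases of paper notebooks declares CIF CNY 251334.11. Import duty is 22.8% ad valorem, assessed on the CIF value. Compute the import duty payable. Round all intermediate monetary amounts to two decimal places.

Import duty = 251334.11 × 22.8% = 57304.18

Import duty: CNY 57304.18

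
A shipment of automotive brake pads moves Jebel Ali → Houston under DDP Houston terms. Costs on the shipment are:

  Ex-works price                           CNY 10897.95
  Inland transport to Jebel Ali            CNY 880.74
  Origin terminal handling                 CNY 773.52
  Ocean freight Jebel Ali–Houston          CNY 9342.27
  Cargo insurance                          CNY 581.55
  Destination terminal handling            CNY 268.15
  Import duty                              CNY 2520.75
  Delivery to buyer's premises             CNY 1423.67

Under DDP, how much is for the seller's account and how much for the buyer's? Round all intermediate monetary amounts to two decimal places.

Seller: CNY 26688.60; buyer: CNY 0.00

DDP: the seller bears all costs including import duty.
Seller's account: goods 10897.95 + inland to port 880.74 + origin terminal 773.52 + freight 9342.27 + insurance 581.55 + destination terminal 268.15 + duty 2520.75 + delivery 1423.67 = 26688.60
Buyer's account: 0.00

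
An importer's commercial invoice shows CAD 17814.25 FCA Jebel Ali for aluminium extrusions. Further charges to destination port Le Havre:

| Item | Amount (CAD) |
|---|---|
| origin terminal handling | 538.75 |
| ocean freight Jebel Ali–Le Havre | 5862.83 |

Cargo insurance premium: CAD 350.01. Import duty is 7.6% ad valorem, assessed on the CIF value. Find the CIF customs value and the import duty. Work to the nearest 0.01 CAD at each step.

CIF = FCA price + pre-shipment costs + freight + insurance
CIF = 17814.25 + 538.75 + 5862.83 + 350.01 = 24565.84
Import duty = 24565.84 × 7.6% = 1867.00

CIF value: CAD 24565.84; import duty: CAD 1867.00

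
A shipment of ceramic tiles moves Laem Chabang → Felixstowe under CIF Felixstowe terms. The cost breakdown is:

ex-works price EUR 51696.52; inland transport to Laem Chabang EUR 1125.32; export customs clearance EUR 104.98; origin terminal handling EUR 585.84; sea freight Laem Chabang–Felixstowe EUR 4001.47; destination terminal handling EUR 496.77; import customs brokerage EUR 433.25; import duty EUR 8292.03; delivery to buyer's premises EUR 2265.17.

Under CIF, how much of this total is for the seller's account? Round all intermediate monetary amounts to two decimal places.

Seller's account: EUR 57514.13

CIF: the seller pays costs through ocean freight and marine insurance to the destination port.
Seller's account: goods 51696.52 + inland to port 1125.32 + export clearance 104.98 + origin terminal 585.84 + freight 4001.47 = 57514.13
Buyer's account: destination terminal 496.77 + brokerage 433.25 + duty 8292.03 + delivery 2265.17 = 11487.22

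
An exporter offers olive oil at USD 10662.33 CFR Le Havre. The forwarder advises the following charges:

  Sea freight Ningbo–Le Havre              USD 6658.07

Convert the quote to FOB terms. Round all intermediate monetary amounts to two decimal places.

FOB price: USD 4004.26

From CFR to FOB, the seller no longer bears: freight.
FOB price = 10662.33 − 6658.07 = 4004.26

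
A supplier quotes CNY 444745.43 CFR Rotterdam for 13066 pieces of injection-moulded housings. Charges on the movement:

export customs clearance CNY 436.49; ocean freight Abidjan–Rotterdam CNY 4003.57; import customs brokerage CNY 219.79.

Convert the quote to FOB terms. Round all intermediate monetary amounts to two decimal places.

FOB price: CNY 440741.86

Not relevant to the conversion: export clearance — on the seller under both CFR and FOB; already in the CFR price and stays in the FOB price. brokerage — on the buyer under both terms; not part of either seller's price.
From CFR to FOB, the seller no longer bears: freight.
FOB price = 444745.43 − 4003.57 = 440741.86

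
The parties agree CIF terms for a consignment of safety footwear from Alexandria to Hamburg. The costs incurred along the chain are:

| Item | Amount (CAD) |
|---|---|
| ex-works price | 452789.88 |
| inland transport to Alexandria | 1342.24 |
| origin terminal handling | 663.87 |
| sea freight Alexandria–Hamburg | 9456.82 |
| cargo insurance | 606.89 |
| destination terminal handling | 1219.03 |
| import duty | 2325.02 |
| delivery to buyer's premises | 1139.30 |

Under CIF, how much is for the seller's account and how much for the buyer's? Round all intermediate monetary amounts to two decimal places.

CIF: the seller pays costs through ocean freight and marine insurance to the destination port.
Seller's account: goods 452789.88 + inland to port 1342.24 + origin terminal 663.87 + freight 9456.82 + insurance 606.89 = 464859.70
Buyer's account: destination terminal 1219.03 + duty 2325.02 + delivery 1139.30 = 4683.35

Seller: CAD 464859.70; buyer: CAD 4683.35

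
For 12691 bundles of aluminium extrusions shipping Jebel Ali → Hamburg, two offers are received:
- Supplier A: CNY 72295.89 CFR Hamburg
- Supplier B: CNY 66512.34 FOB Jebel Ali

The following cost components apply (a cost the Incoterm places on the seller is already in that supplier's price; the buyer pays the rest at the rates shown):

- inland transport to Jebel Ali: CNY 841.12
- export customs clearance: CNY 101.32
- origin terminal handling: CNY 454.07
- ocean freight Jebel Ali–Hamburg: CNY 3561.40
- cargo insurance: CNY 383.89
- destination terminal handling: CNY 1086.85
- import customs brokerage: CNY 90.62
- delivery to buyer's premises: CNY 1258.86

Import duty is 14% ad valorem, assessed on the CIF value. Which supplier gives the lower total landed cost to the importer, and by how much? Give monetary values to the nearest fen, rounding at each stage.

Supplier B is cheaper by CNY 2533.25

Supplier A (CFR):
CIF value = CFR price + insurance = 72295.89 + 383.89 = 72679.78
Import duty = 72679.78 × 14% = 10175.17
Buyer bears (A): 383.89 + 1086.85 + 90.62 + 1258.86 = 2820.22
Landed cost (A) = invoice 72295.89 + 2820.22 + duty 10175.17 = 85291.28
Supplier B (FOB):
CIF value = FOB price + freight + insurance = 66512.34 + 3561.40 + 383.89 = 70457.63
Import duty = 70457.63 × 14% = 9864.07
Buyer bears (B): 3561.40 + 383.89 + 1086.85 + 90.62 + 1258.86 = 6381.62
Landed cost (B) = invoice 66512.34 + 6381.62 + duty 9864.07 = 82758.03
Difference = |85291.28 − 82758.03| = 2533.25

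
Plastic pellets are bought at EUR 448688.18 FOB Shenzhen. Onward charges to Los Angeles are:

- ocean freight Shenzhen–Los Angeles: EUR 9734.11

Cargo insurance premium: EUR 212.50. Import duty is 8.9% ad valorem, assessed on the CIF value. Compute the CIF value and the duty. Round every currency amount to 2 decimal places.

CIF = FOB price + freight + insurance
CIF = 448688.18 + 9734.11 + 212.50 = 458634.79
Import duty = 458634.79 × 8.9% = 40818.50

CIF value: EUR 458634.79; import duty: EUR 40818.50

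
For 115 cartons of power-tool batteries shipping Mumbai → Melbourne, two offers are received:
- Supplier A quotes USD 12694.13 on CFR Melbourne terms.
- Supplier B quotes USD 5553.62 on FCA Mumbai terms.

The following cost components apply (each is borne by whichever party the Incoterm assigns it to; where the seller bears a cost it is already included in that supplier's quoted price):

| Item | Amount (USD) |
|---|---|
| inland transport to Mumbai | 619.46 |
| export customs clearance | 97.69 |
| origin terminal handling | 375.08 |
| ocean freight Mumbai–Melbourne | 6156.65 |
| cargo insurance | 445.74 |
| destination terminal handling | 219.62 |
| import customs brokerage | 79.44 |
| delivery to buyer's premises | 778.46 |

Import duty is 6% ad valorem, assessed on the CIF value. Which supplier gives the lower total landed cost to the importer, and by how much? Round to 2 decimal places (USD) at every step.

Supplier B is cheaper by USD 645.30

Supplier A (CFR):
CIF value = CFR price + insurance = 12694.13 + 445.74 = 13139.87
Import duty = 13139.87 × 6% = 788.39
Buyer bears (A): 445.74 + 219.62 + 79.44 + 778.46 = 1523.26
Landed cost (A) = invoice 12694.13 + 1523.26 + duty 788.39 = 15005.78
Supplier B (FCA):
CIF value = FCA price + origin terminal + freight + insurance = 5553.62 + 375.08 + 6156.65 + 445.74 = 12531.09
Import duty = 12531.09 × 6% = 751.87
Buyer bears (B): 375.08 + 6156.65 + 445.74 + 219.62 + 79.44 + 778.46 = 8054.99
Landed cost (B) = invoice 5553.62 + 8054.99 + duty 751.87 = 14360.48
Difference = |15005.78 − 14360.48| = 645.30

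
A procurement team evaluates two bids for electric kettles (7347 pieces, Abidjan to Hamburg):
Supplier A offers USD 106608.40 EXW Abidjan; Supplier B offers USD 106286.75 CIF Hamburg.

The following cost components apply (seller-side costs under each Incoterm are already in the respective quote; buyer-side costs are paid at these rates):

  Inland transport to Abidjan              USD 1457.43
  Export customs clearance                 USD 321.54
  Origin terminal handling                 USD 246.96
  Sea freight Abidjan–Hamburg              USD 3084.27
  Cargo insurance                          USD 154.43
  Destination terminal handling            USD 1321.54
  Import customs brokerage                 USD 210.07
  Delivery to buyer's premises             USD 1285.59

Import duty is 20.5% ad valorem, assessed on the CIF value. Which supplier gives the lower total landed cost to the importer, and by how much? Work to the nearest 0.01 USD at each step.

Supplier A (EXW):
CIF value = EXW price + inland to port + export clearance + origin terminal + freight + insurance = 106608.40 + 1457.43 + 321.54 + 246.96 + 3084.27 + 154.43 = 111873.03
Import duty = 111873.03 × 20.5% = 22933.97
Buyer bears (A): 1457.43 + 321.54 + 246.96 + 3084.27 + 154.43 + 1321.54 + 210.07 + 1285.59 = 8081.83
Landed cost (A) = invoice 106608.40 + 8081.83 + duty 22933.97 = 137624.20
Supplier B (CIF):
The CIF price already equals the CIF value: 106286.75
Import duty = 106286.75 × 20.5% = 21788.78
Buyer bears (B): 1321.54 + 210.07 + 1285.59 = 2817.20
Landed cost (B) = invoice 106286.75 + 2817.20 + duty 21788.78 = 130892.73
Difference = |137624.20 − 130892.73| = 6731.47

Supplier B is cheaper by USD 6731.47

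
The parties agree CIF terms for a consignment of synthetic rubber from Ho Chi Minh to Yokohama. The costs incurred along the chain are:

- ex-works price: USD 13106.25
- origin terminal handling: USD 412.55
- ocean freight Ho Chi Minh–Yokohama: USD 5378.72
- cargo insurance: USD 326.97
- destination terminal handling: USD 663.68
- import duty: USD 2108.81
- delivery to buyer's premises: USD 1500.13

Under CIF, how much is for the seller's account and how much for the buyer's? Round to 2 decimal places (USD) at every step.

Seller: USD 19224.49; buyer: USD 4272.62

CIF: the seller pays costs through ocean freight and marine insurance to the destination port.
Seller's account: goods 13106.25 + origin terminal 412.55 + freight 5378.72 + insurance 326.97 = 19224.49
Buyer's account: destination terminal 663.68 + duty 2108.81 + delivery 1500.13 = 4272.62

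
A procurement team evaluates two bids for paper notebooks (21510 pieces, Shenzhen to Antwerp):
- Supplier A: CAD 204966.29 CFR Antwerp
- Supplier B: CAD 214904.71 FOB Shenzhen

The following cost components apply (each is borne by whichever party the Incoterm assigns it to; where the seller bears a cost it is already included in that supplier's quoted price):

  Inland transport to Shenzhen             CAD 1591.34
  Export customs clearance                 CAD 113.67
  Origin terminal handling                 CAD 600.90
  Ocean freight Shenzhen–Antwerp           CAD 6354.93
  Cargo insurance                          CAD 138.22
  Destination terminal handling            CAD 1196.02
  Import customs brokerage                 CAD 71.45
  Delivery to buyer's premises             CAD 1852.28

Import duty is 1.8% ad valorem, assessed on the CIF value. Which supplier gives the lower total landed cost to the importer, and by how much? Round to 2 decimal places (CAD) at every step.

Supplier A (CFR):
CIF value = CFR price + insurance = 204966.29 + 138.22 = 205104.51
Import duty = 205104.51 × 1.8% = 3691.88
Buyer bears (A): 138.22 + 1196.02 + 71.45 + 1852.28 = 3257.97
Landed cost (A) = invoice 204966.29 + 3257.97 + duty 3691.88 = 211916.14
Supplier B (FOB):
CIF value = FOB price + freight + insurance = 214904.71 + 6354.93 + 138.22 = 221397.86
Import duty = 221397.86 × 1.8% = 3985.16
Buyer bears (B): 6354.93 + 138.22 + 1196.02 + 71.45 + 1852.28 = 9612.90
Landed cost (B) = invoice 214904.71 + 9612.90 + duty 3985.16 = 228502.77
Difference = |211916.14 − 228502.77| = 16586.63

Supplier A is cheaper by CAD 16586.63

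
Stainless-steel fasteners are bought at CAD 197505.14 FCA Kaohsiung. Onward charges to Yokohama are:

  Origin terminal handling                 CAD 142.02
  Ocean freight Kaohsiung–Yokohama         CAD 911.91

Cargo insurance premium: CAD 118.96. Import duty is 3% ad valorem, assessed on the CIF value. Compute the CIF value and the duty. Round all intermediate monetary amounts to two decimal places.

CIF value: CAD 198678.03; import duty: CAD 5960.34

CIF = FCA price + pre-shipment costs + freight + insurance
CIF = 197505.14 + 142.02 + 911.91 + 118.96 = 198678.03
Import duty = 198678.03 × 3% = 5960.34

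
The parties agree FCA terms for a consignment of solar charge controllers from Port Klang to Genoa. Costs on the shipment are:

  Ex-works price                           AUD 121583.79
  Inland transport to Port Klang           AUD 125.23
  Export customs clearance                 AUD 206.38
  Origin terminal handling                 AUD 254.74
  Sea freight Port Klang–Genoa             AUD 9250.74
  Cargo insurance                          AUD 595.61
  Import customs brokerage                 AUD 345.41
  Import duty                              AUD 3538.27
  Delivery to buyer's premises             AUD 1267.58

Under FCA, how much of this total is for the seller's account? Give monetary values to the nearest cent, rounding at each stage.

Seller's account: AUD 121915.40

FCA: the seller delivers export-cleared goods to the carrier; the buyer bears costs from that point.
Seller's account: goods 121583.79 + inland to port 125.23 + export clearance 206.38 = 121915.40
Buyer's account: origin terminal 254.74 + freight 9250.74 + insurance 595.61 + brokerage 345.41 + duty 3538.27 + delivery 1267.58 = 15252.35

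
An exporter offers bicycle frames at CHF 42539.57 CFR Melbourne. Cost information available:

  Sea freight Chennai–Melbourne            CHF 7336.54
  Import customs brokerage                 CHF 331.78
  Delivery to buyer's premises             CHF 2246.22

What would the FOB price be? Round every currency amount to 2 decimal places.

FOB price: CHF 35203.03

Not relevant to the conversion: delivery, brokerage — on the buyer under both terms; not part of either seller's price.
From CFR to FOB, the seller no longer bears: freight.
FOB price = 42539.57 − 7336.54 = 35203.03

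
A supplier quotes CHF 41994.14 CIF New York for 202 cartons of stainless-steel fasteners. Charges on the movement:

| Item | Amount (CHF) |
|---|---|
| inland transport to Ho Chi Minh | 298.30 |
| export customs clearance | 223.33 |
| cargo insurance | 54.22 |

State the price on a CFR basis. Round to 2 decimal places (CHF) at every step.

Not relevant to the conversion: inland to port, export clearance — on the seller under both CIF and CFR; already in the CIF price and stays in the CFR price.
From CIF to CFR, the seller no longer bears: insurance.
CFR price = 41994.14 − 54.22 = 41939.92

CFR price: CHF 41939.92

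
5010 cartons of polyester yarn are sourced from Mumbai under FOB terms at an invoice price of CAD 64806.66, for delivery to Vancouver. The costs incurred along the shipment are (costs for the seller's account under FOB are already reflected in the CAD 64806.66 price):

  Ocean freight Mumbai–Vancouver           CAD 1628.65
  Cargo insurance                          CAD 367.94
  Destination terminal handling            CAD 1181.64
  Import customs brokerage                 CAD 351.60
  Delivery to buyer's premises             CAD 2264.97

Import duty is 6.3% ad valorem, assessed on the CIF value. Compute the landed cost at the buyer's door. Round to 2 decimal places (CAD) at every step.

FOB: the seller bears costs until goods are on board at the origin port; the buyer bears freight, insurance and all costs thereafter.
CIF value = FOB price + freight + insurance = 64806.66 + 1628.65 + 367.94 = 66803.25
Import duty = 66803.25 × 6.3% = 4208.60
Buyer bears: freight 1628.65 + insurance 367.94 + destination terminal 1181.64 + brokerage 351.60 + delivery 2264.97 + duty 4208.60 = 10003.40
Landed cost = invoice 64806.66 + 10003.40 = 74810.06

Total landed cost: CAD 74810.06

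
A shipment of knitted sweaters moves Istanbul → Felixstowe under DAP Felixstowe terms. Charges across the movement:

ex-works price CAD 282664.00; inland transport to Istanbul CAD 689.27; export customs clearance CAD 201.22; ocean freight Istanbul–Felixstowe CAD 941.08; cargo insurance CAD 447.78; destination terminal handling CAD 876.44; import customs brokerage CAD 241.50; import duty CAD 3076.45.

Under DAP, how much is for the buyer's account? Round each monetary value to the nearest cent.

Buyer's account: CAD 3317.95

DAP: the seller bears all costs to the named destination except import duty and clearance.
Seller's account: goods 282664.00 + inland to port 689.27 + export clearance 201.22 + freight 941.08 + insurance 447.78 + destination terminal 876.44 = 285819.79
Buyer's account: brokerage 241.50 + duty 3076.45 = 3317.95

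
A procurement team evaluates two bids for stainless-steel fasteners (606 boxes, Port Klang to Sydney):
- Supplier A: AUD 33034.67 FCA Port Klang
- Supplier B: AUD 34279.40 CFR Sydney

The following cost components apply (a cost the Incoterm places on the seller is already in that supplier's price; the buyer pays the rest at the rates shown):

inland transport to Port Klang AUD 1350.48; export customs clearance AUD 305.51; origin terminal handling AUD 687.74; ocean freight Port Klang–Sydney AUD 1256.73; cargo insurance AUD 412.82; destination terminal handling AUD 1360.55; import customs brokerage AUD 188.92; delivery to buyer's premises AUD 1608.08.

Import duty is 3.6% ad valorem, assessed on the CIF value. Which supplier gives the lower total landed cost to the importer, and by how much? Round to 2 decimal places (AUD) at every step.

Supplier A (FCA):
CIF value = FCA price + origin terminal + freight + insurance = 33034.67 + 687.74 + 1256.73 + 412.82 = 35391.96
Import duty = 35391.96 × 3.6% = 1274.11
Buyer bears (A): 687.74 + 1256.73 + 412.82 + 1360.55 + 188.92 + 1608.08 = 5514.84
Landed cost (A) = invoice 33034.67 + 5514.84 + duty 1274.11 = 39823.62
Supplier B (CFR):
CIF value = CFR price + insurance = 34279.40 + 412.82 = 34692.22
Import duty = 34692.22 × 3.6% = 1248.92
Buyer bears (B): 412.82 + 1360.55 + 188.92 + 1608.08 = 3570.37
Landed cost (B) = invoice 34279.40 + 3570.37 + duty 1248.92 = 39098.69
Difference = |39823.62 − 39098.69| = 724.93

Supplier B is cheaper by AUD 724.93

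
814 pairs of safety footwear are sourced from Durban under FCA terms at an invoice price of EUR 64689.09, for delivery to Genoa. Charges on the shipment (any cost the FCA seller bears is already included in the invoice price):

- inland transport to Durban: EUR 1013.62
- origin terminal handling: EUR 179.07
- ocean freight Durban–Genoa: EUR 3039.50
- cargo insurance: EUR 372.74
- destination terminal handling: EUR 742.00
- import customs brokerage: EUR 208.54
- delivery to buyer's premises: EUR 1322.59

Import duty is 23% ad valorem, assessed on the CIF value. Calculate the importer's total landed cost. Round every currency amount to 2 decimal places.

FCA: the seller delivers export-cleared goods to the carrier; the buyer bears costs from that point.
Already in the invoice (seller's account under FCA): inland to port — exclude.
CIF value = FCA price + origin terminal + freight + insurance = 64689.09 + 179.07 + 3039.50 + 372.74 = 68280.40
Import duty = 68280.40 × 23% = 15704.49
Buyer bears: origin terminal 179.07 + freight 3039.50 + insurance 372.74 + destination terminal 742.00 + brokerage 208.54 + delivery 1322.59 + duty 15704.49 = 21568.93
Landed cost = invoice 64689.09 + 21568.93 = 86258.02

Total landed cost: EUR 86258.02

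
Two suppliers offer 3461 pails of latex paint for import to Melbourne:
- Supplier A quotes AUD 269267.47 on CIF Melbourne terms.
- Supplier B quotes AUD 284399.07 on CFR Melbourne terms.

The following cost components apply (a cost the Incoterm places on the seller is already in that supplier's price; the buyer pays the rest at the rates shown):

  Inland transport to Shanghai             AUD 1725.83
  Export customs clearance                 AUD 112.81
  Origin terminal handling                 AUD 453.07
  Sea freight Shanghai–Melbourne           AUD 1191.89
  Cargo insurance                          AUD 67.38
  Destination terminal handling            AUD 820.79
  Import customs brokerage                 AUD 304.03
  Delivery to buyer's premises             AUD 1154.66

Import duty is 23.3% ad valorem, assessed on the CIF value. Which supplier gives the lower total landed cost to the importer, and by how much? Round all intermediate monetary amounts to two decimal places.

Supplier A (CIF):
The CIF price already equals the CIF value: 269267.47
Import duty = 269267.47 × 23.3% = 62739.32
Buyer bears (A): 820.79 + 304.03 + 1154.66 = 2279.48
Landed cost (A) = invoice 269267.47 + 2279.48 + duty 62739.32 = 334286.27
Supplier B (CFR):
CIF value = CFR price + insurance = 284399.07 + 67.38 = 284466.45
Import duty = 284466.45 × 23.3% = 66280.68
Buyer bears (B): 67.38 + 820.79 + 304.03 + 1154.66 = 2346.86
Landed cost (B) = invoice 284399.07 + 2346.86 + duty 66280.68 = 353026.61
Difference = |334286.27 − 353026.61| = 18740.34

Supplier A is cheaper by AUD 18740.34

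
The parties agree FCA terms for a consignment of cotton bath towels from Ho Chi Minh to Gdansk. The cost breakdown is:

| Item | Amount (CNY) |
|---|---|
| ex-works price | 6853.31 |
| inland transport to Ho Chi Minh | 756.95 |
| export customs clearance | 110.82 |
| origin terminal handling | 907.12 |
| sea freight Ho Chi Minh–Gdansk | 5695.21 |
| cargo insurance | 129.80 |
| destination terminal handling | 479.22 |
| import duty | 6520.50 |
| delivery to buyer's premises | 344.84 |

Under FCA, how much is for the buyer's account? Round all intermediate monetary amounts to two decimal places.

Buyer's account: CNY 14076.69

FCA: the seller delivers export-cleared goods to the carrier; the buyer bears costs from that point.
Seller's account: goods 6853.31 + inland to port 756.95 + export clearance 110.82 = 7721.08
Buyer's account: origin terminal 907.12 + freight 5695.21 + insurance 129.80 + destination terminal 479.22 + duty 6520.50 + delivery 344.84 = 14076.69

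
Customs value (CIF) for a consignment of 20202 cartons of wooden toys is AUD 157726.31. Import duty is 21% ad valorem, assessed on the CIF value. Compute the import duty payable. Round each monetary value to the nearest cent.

Import duty: AUD 33122.53

Import duty = 157726.31 × 21% = 33122.53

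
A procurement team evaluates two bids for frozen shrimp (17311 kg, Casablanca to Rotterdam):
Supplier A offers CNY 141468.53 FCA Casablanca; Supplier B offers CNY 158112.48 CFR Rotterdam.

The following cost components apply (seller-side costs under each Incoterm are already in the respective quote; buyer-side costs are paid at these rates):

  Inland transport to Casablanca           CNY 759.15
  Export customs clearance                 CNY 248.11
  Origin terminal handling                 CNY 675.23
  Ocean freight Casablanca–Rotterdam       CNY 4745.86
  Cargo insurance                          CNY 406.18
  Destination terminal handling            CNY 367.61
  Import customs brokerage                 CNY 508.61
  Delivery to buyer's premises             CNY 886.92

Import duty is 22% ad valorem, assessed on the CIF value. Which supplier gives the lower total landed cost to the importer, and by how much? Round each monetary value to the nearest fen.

Supplier A is cheaper by CNY 13691.89

Supplier A (FCA):
CIF value = FCA price + origin terminal + freight + insurance = 141468.53 + 675.23 + 4745.86 + 406.18 = 147295.80
Import duty = 147295.80 × 22% = 32405.08
Buyer bears (A): 675.23 + 4745.86 + 406.18 + 367.61 + 508.61 + 886.92 = 7590.41
Landed cost (A) = invoice 141468.53 + 7590.41 + duty 32405.08 = 181464.02
Supplier B (CFR):
CIF value = CFR price + insurance = 158112.48 + 406.18 = 158518.66
Import duty = 158518.66 × 22% = 34874.11
Buyer bears (B): 406.18 + 367.61 + 508.61 + 886.92 = 2169.32
Landed cost (B) = invoice 158112.48 + 2169.32 + duty 34874.11 = 195155.91
Difference = |181464.02 − 195155.91| = 13691.89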